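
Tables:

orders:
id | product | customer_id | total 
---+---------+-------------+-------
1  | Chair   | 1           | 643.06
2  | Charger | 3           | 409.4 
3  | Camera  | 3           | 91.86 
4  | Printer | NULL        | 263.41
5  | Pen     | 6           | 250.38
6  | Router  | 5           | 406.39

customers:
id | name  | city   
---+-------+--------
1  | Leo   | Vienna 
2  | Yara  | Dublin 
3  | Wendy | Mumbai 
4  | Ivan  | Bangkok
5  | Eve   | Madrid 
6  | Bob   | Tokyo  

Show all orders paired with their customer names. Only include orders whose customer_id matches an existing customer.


INNER JOIN keeps only orders rows whose customer_id matches an id in customers. Walk through each order:
  - order 1 (Chair): customer_id=1 -> matches Leo
  - order 2 (Charger): customer_id=3 -> matches Wendy
  - order 3 (Camera): customer_id=3 -> matches Wendy
  - order 4 (Printer): customer_id=NULL, no match -> dropped
  - order 5 (Pen): customer_id=6 -> matches Bob
  - order 6 (Router): customer_id=5 -> matches Eve
So 1 of 6 rows is dropped.

SQL:
SELECT a.product, b.name AS customer
FROM orders a
INNER JOIN customers b ON a.customer_id = b.id

Result:
product | customer
--------+---------
Chair   | Leo     
Charger | Wendy   
Camera  | Wendy   
Pen     | Bob     
Router  | Eve     


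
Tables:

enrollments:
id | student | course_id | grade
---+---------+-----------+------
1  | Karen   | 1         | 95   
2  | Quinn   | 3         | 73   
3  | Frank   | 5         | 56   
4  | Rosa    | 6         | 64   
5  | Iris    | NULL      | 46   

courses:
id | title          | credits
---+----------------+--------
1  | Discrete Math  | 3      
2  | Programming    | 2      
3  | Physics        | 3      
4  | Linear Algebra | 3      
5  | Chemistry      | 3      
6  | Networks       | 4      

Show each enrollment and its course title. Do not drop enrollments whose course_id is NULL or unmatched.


LEFT JOIN keeps every row from enrollments (the left table); where course_id has no match in courses, the course columns become NULL. Walk through each enrollment:
  - enrollment 1 (Karen): course_id=1 -> matches Discrete Math
  - enrollment 2 (Quinn): course_id=3 -> matches Physics
  - enrollment 3 (Frank): course_id=5 -> matches Chemistry
  - enrollment 4 (Rosa): course_id=6 -> matches Networks
  - enrollment 5 (Iris): course_id=NULL, no match -> kept with NULL
All 5 rows appear; 1 has NULL course.

SQL:
SELECT a.student, b.title AS course
FROM enrollments a
LEFT JOIN courses b ON a.course_id = b.id

Result:
student | course       
--------+--------------
Karen   | Discrete Math
Quinn   | Physics      
Frank   | Chemistry    
Rosa    | Networks     
Iris    | NULL         


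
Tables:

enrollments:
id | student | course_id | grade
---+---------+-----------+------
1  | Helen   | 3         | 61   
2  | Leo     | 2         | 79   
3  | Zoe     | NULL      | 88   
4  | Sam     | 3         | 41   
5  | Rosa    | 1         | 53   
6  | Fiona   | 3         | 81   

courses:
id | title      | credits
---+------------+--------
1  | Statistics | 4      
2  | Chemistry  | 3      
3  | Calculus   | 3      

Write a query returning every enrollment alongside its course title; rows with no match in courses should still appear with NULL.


LEFT JOIN keeps every row from enrollments (the left table); where course_id has no match in courses, the course columns become NULL. Walk through each enrollment:
  - enrollment 1 (Helen): course_id=3 -> matches Calculus
  - enrollment 2 (Leo): course_id=2 -> matches Chemistry
  - enrollment 3 (Zoe): course_id=NULL, no match -> kept with NULL
  - enrollment 4 (Sam): course_id=3 -> matches Calculus
  - enrollment 5 (Rosa): course_id=1 -> matches Statistics
  - enrollment 6 (Fiona): course_id=3 -> matches Calculus
All 6 rows appear; 1 has NULL course.

SQL:
SELECT a.student, b.title AS course
FROM enrollments a
LEFT JOIN courses b ON a.course_id = b.id

Result:
student | course    
--------+-----------
Helen   | Calculus  
Leo     | Chemistry 
Zoe     | NULL      
Sam     | Calculus  
Rosa    | Statistics
Fiona   | Calculus  


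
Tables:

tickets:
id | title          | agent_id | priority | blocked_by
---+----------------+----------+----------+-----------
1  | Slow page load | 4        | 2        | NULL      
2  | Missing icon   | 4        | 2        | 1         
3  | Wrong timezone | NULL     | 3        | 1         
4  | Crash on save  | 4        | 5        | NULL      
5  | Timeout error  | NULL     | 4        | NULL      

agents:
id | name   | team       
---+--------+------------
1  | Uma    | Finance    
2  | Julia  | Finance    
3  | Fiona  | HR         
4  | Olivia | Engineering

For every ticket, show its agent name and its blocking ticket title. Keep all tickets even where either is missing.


Two LEFT JOINs from the same base table tickets: one to agents via agent_id, one to tickets itself via blocked_by. Both are LEFT so every ticket is preserved.
Match against agents:
  - ticket 1 (Slow page load): agent_id=4 -> matches Olivia
  - ticket 2 (Missing icon): agent_id=4 -> matches Olivia
  - ticket 3 (Wrong timezone): agent_id=NULL, no match -> kept with NULL
  - ticket 4 (Crash on save): agent_id=4 -> matches Olivia
  - ticket 5 (Timeout error): agent_id=NULL, no match -> kept with NULL
Match against tickets (self):
  - ticket 1 (Slow page load): blocked_by=NULL -> NULL
  - ticket 2 (Missing icon): blocked_by=1 -> Slow page load
  - ticket 3 (Wrong timezone): blocked_by=1 -> Slow page load
  - ticket 4 (Crash on save): blocked_by=NULL -> NULL
  - ticket 5 (Timeout error): blocked_by=NULL -> NULL

SQL:
SELECT a.title, b.name AS agent, c.title AS blocked_by
FROM tickets a
LEFT JOIN agents b ON a.agent_id = b.id
LEFT JOIN tickets c ON a.blocked_by = c.id

Result:
title          | agent  | blocked_by    
---------------+--------+---------------
Slow page load | Olivia | NULL          
Missing icon   | Olivia | Slow page load
Wrong timezone | NULL   | Slow page load
Crash on save  | Olivia | NULL          
Timeout error  | NULL   | NULL          


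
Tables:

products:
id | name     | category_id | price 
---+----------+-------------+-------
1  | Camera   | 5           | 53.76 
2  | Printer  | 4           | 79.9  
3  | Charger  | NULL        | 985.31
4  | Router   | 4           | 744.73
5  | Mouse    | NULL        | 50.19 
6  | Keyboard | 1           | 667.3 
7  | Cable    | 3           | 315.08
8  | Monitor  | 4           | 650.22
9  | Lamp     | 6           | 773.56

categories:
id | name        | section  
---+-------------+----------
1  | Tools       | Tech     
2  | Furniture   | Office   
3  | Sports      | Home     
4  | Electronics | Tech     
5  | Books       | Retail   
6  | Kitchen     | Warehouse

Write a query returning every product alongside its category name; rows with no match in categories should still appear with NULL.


LEFT JOIN keeps every row from products (the left table); where category_id has no match in categories, the category columns become NULL. Walk through each product:
  - product 1 (Camera): category_id=5 -> matches Books
  - product 2 (Printer): category_id=4 -> matches Electronics
  - product 3 (Charger): category_id=NULL, no match -> kept with NULL
  - product 4 (Router): category_id=4 -> matches Electronics
  - product 5 (Mouse): category_id=NULL, no match -> kept with NULL
  - product 6 (Keyboard): category_id=1 -> matches Tools
  - product 7 (Cable): category_id=3 -> matches Sports
  - product 8 (Monitor): category_id=4 -> matches Electronics
  - product 9 (Lamp): category_id=6 -> matches Kitchen
All 9 rows appear; 2 have NULL category.

SQL:
SELECT a.name, b.name AS category
FROM products a
LEFT JOIN categories b ON a.category_id = b.id

Result:
name     | category   
---------+------------
Camera   | Books      
Printer  | Electronics
Charger  | NULL       
Router   | Electronics
Mouse    | NULL       
Keyboard | Tools      
Cable    | Sports     
Monitor  | Electronics
Lamp     | Kitchen    


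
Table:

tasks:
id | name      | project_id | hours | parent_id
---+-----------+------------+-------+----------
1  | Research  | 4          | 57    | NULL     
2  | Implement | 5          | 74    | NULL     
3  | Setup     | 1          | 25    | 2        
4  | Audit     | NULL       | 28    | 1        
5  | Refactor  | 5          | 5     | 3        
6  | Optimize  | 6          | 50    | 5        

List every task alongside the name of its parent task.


This is a self-join: tasks is joined to a second copy of itself, matching each row's parent_id to another row's id. Use LEFT JOIN so rows with parent_id=NULL are kept.
  - task 1 (Research): parent_id=NULL -> NULL
  - task 2 (Implement): parent_id=NULL -> NULL
  - task 3 (Setup): parent_id=2 -> Implement
  - task 4 (Audit): parent_id=1 -> Research
  - task 5 (Refactor): parent_id=3 -> Setup
  - task 6 (Optimize): parent_id=5 -> Refactor

SQL:
SELECT a.name AS item, b.name AS parent
FROM tasks a
LEFT JOIN tasks b ON a.parent_id = b.id

Result:
item      | parent   
----------+----------
Research  | NULL     
Implement | NULL     
Setup     | Implement
Audit     | Research 
Refactor  | Setup    
Optimize  | Refactor 


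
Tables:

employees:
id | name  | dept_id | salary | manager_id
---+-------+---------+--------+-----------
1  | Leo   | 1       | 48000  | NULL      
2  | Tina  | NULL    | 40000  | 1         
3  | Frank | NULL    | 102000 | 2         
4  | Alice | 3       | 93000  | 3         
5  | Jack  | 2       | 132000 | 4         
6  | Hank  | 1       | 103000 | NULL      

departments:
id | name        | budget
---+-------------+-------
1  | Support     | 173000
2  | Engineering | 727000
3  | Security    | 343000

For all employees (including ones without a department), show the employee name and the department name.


LEFT JOIN keeps every row from employees (the left table); where dept_id has no match in departments, the department columns become NULL. Walk through each employee:
  - employee 1 (Leo): dept_id=1 -> matches Support
  - employee 2 (Tina): dept_id=NULL, no match -> kept with NULL
  - employee 3 (Frank): dept_id=NULL, no match -> kept with NULL
  - employee 4 (Alice): dept_id=3 -> matches Security
  - employee 5 (Jack): dept_id=2 -> matches Engineering
  - employee 6 (Hank): dept_id=1 -> matches Support
All 6 rows appear; 2 have NULL department.

SQL:
SELECT a.name, b.name AS department
FROM employees a
LEFT JOIN departments b ON a.dept_id = b.id

Result:
name  | department 
------+------------
Leo   | Support    
Tina  | NULL       
Frank | NULL       
Alice | Security   
Jack  | Engineering
Hank  | Support    


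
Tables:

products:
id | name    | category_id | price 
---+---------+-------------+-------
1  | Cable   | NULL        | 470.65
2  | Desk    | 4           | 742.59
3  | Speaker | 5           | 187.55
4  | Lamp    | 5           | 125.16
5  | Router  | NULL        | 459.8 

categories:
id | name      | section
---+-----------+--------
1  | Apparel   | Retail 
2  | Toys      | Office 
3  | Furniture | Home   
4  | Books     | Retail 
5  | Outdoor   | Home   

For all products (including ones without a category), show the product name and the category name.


LEFT JOIN keeps every row from products (the left table); where category_id has no match in categories, the category columns become NULL. Walk through each product:
  - product 1 (Cable): category_id=NULL, no match -> kept with NULL
  - product 2 (Desk): category_id=4 -> matches Books
  - product 3 (Speaker): category_id=5 -> matches Outdoor
  - product 4 (Lamp): category_id=5 -> matches Outdoor
  - product 5 (Router): category_id=NULL, no match -> kept with NULL
All 5 rows appear; 2 have NULL category.

SQL:
SELECT a.name, b.name AS category
FROM products a
LEFT JOIN categories b ON a.category_id = b.id

Result:
name    | category
--------+---------
Cable   | NULL    
Desk    | Books   
Speaker | Outdoor 
Lamp    | Outdoor 
Router  | NULL    


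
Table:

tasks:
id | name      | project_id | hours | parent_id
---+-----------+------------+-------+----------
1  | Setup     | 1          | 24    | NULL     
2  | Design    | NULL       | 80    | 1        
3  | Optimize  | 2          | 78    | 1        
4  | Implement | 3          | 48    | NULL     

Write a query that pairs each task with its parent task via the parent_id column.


This is a self-join: tasks is joined to a second copy of itself, matching each row's parent_id to another row's id. Use LEFT JOIN so rows with parent_id=NULL are kept.
  - task 1 (Setup): parent_id=NULL -> NULL
  - task 2 (Design): parent_id=1 -> Setup
  - task 3 (Optimize): parent_id=1 -> Setup
  - task 4 (Implement): parent_id=NULL -> NULL

SQL:
SELECT a.name AS item, b.name AS parent
FROM tasks a
LEFT JOIN tasks b ON a.parent_id = b.id

Result:
item      | parent
----------+-------
Setup     | NULL  
Design    | Setup 
Optimize  | Setup 
Implement | NULL  


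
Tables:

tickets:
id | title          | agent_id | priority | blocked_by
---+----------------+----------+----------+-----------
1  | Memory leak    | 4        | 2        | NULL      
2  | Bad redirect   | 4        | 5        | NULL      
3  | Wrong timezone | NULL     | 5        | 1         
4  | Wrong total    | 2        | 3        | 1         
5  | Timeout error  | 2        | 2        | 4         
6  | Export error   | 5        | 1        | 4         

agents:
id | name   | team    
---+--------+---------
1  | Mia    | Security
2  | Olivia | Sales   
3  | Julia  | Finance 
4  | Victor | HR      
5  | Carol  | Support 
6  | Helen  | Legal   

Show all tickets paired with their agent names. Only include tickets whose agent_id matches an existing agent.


INNER JOIN keeps only tickets rows whose agent_id matches an id in agents. Walk through each ticket:
  - ticket 1 (Memory leak): agent_id=4 -> matches Victor
  - ticket 2 (Bad redirect): agent_id=4 -> matches Victor
  - ticket 3 (Wrong timezone): agent_id=NULL, no match -> dropped
  - ticket 4 (Wrong total): agent_id=2 -> matches Olivia
  - ticket 5 (Timeout error): agent_id=2 -> matches Olivia
  - ticket 6 (Export error): agent_id=5 -> matches Carol
So 1 of 6 rows is dropped.

SQL:
SELECT a.title, b.name AS agent
FROM tickets a
INNER JOIN agents b ON a.agent_id = b.id

Result:
title         | agent 
--------------+-------
Memory leak   | Victor
Bad redirect  | Victor
Wrong total   | Olivia
Timeout error | Olivia
Export error  | Carol 


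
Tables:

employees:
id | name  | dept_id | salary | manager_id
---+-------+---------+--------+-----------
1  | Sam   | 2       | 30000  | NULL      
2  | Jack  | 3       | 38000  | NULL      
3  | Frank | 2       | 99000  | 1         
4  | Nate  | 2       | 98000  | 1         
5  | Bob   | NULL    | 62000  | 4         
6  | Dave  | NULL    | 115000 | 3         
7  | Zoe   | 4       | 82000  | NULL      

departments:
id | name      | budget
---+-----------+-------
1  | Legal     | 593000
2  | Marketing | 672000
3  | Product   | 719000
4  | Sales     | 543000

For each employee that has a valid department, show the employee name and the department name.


INNER JOIN keeps only employees rows whose dept_id matches an id in departments. Walk through each employee:
  - employee 1 (Sam): dept_id=2 -> matches Marketing
  - employee 2 (Jack): dept_id=3 -> matches Product
  - employee 3 (Frank): dept_id=2 -> matches Marketing
  - employee 4 (Nate): dept_id=2 -> matches Marketing
  - employee 5 (Bob): dept_id=NULL, no match -> dropped
  - employee 6 (Dave): dept_id=NULL, no match -> dropped
  - employee 7 (Zoe): dept_id=4 -> matches Sales
So 2 of 7 rows are dropped.

SQL:
SELECT a.name, b.name AS department
FROM employees a
INNER JOIN departments b ON a.dept_id = b.id

Result:
name  | department
------+-----------
Sam   | Marketing 
Jack  | Product   
Frank | Marketing 
Nate  | Marketing 
Zoe   | Sales     


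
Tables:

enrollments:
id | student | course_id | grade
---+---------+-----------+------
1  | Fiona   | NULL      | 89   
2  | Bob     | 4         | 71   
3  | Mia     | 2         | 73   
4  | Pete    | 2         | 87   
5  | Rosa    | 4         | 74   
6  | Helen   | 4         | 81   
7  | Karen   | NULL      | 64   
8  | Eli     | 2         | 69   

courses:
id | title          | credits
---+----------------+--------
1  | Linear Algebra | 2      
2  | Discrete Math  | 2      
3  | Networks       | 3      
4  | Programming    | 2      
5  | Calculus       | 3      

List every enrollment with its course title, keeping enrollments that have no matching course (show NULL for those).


LEFT JOIN keeps every row from enrollments (the left table); where course_id has no match in courses, the course columns become NULL. Walk through each enrollment:
  - enrollment 1 (Fiona): course_id=NULL, no match -> kept with NULL
  - enrollment 2 (Bob): course_id=4 -> matches Programming
  - enrollment 3 (Mia): course_id=2 -> matches Discrete Math
  - enrollment 4 (Pete): course_id=2 -> matches Discrete Math
  - enrollment 5 (Rosa): course_id=4 -> matches Programming
  - enrollment 6 (Helen): course_id=4 -> matches Programming
  - enrollment 7 (Karen): course_id=NULL, no match -> kept with NULL
  - enrollment 8 (Eli): course_id=2 -> matches Discrete Math
All 8 rows appear; 2 have NULL course.

SQL:
SELECT a.student, b.title AS course
FROM enrollments a
LEFT JOIN courses b ON a.course_id = b.id

Result:
student | course       
--------+--------------
Fiona   | NULL         
Bob     | Programming  
Mia     | Discrete Math
Pete    | Discrete Math
Rosa    | Programming  
Helen   | Programming  
Karen   | NULL         
Eli     | Discrete Math


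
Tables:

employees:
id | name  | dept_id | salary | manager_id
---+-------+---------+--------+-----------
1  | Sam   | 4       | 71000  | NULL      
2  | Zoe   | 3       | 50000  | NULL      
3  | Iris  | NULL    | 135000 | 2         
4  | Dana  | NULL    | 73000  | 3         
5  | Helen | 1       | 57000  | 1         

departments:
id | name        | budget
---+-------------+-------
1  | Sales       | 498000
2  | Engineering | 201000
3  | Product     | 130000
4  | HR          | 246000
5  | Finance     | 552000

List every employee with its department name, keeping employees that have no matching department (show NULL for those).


LEFT JOIN keeps every row from employees (the left table); where dept_id has no match in departments, the department columns become NULL. Walk through each employee:
  - employee 1 (Sam): dept_id=4 -> matches HR
  - employee 2 (Zoe): dept_id=3 -> matches Product
  - employee 3 (Iris): dept_id=NULL, no match -> kept with NULL
  - employee 4 (Dana): dept_id=NULL, no match -> kept with NULL
  - employee 5 (Helen): dept_id=1 -> matches Sales
All 5 rows appear; 2 have NULL department.

SQL:
SELECT a.name, b.name AS department
FROM employees a
LEFT JOIN departments b ON a.dept_id = b.id

Result:
name  | department
------+-----------
Sam   | HR        
Zoe   | Product   
Iris  | NULL      
Dana  | NULL      
Helen | Sales     


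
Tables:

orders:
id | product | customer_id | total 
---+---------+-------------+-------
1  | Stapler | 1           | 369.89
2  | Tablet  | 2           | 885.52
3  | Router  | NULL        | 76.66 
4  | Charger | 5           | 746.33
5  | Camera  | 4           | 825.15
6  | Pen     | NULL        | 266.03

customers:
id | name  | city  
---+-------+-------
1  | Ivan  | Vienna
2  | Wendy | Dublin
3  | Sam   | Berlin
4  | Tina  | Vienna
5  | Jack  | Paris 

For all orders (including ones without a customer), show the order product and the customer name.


LEFT JOIN keeps every row from orders (the left table); where customer_id has no match in customers, the customer columns become NULL. Walk through each order:
  - order 1 (Stapler): customer_id=1 -> matches Ivan
  - order 2 (Tablet): customer_id=2 -> matches Wendy
  - order 3 (Router): customer_id=NULL, no match -> kept with NULL
  - order 4 (Charger): customer_id=5 -> matches Jack
  - order 5 (Camera): customer_id=4 -> matches Tina
  - order 6 (Pen): customer_id=NULL, no match -> kept with NULL
All 6 rows appear; 2 have NULL customer.

SQL:
SELECT a.product, b.name AS customer
FROM orders a
LEFT JOIN customers b ON a.customer_id = b.id

Result:
product | customer
--------+---------
Stapler | Ivan    
Tablet  | Wendy   
Router  | NULL    
Charger | Jack    
Camera  | Tina    
Pen     | NULL    


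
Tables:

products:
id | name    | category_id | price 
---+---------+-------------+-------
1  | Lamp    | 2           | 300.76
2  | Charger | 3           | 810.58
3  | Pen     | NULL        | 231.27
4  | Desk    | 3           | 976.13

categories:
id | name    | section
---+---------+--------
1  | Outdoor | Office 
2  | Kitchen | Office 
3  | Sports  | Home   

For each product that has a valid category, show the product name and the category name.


INNER JOIN keeps only products rows whose category_id matches an id in categories. Walk through each product:
  - product 1 (Lamp): category_id=2 -> matches Kitchen
  - product 2 (Charger): category_id=3 -> matches Sports
  - product 3 (Pen): category_id=NULL, no match -> dropped
  - product 4 (Desk): category_id=3 -> matches Sports
So 1 of 4 rows is dropped.

SQL:
SELECT a.name, b.name AS category
FROM products a
INNER JOIN categories b ON a.category_id = b.id

Result:
name    | category
--------+---------
Lamp    | Kitchen 
Charger | Sports  
Desk    | Sports  


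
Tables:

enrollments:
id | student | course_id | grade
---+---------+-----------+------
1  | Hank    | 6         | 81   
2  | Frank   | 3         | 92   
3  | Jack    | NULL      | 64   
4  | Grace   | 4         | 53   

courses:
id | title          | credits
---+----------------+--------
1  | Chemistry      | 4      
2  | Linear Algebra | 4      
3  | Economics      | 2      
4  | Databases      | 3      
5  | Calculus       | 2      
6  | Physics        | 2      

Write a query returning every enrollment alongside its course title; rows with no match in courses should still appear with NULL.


LEFT JOIN keeps every row from enrollments (the left table); where course_id has no match in courses, the course columns become NULL. Walk through each enrollment:
  - enrollment 1 (Hank): course_id=6 -> matches Physics
  - enrollment 2 (Frank): course_id=3 -> matches Economics
  - enrollment 3 (Jack): course_id=NULL, no match -> kept with NULL
  - enrollment 4 (Grace): course_id=4 -> matches Databases
All 4 rows appear; 1 has NULL course.

SQL:
SELECT a.student, b.title AS course
FROM enrollments a
LEFT JOIN courses b ON a.course_id = b.id

Result:
student | course   
--------+----------
Hank    | Physics  
Frank   | Economics
Jack    | NULL     
Grace   | Databases


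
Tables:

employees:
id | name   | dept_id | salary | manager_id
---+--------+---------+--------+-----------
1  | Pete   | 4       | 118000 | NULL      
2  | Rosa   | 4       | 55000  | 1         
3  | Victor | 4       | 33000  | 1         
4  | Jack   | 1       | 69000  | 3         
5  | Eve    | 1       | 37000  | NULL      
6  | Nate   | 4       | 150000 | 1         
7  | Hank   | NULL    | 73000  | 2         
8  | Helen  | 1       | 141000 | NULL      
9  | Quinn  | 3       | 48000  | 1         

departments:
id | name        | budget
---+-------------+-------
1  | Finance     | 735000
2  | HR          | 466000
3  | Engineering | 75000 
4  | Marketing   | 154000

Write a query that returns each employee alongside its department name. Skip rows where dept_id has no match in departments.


INNER JOIN keeps only employees rows whose dept_id matches an id in departments. Walk through each employee:
  - employee 1 (Pete): dept_id=4 -> matches Marketing
  - employee 2 (Rosa): dept_id=4 -> matches Marketing
  - employee 3 (Victor): dept_id=4 -> matches Marketing
  - employee 4 (Jack): dept_id=1 -> matches Finance
  - employee 5 (Eve): dept_id=1 -> matches Finance
  - employee 6 (Nate): dept_id=4 -> matches Marketing
  - employee 7 (Hank): dept_id=NULL, no match -> dropped
  - employee 8 (Helen): dept_id=1 -> matches Finance
  - employee 9 (Quinn): dept_id=3 -> matches Engineering
So 1 of 9 rows is dropped.

SQL:
SELECT a.name, b.name AS department
FROM employees a
INNER JOIN departments b ON a.dept_id = b.id

Result:
name   | department 
-------+------------
Pete   | Marketing  
Rosa   | Marketing  
Victor | Marketing  
Jack   | Finance    
Eve    | Finance    
Nate   | Marketing  
Helen  | Finance    
Quinn  | Engineering


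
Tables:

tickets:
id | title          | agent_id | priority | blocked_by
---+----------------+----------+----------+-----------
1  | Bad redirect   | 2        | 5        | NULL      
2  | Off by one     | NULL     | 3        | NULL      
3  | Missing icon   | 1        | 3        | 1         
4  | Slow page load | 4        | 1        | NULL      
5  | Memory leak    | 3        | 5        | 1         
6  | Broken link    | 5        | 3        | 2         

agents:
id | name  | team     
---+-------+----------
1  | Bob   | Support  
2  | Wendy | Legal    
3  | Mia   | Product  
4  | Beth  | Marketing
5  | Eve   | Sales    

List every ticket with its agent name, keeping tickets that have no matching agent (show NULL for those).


LEFT JOIN keeps every row from tickets (the left table); where agent_id has no match in agents, the agent columns become NULL. Walk through each ticket:
  - ticket 1 (Bad redirect): agent_id=2 -> matches Wendy
  - ticket 2 (Off by one): agent_id=NULL, no match -> kept with NULL
  - ticket 3 (Missing icon): agent_id=1 -> matches Bob
  - ticket 4 (Slow page load): agent_id=4 -> matches Beth
  - ticket 5 (Memory leak): agent_id=3 -> matches Mia
  - ticket 6 (Broken link): agent_id=5 -> matches Eve
All 6 rows appear; 1 has NULL agent.

SQL:
SELECT a.title, b.name AS agent
FROM tickets a
LEFT JOIN agents b ON a.agent_id = b.id

Result:
title          | agent
---------------+------
Bad redirect   | Wendy
Off by one     | NULL 
Missing icon   | Bob  
Slow page load | Beth 
Memory leak    | Mia  
Broken link    | Eve  


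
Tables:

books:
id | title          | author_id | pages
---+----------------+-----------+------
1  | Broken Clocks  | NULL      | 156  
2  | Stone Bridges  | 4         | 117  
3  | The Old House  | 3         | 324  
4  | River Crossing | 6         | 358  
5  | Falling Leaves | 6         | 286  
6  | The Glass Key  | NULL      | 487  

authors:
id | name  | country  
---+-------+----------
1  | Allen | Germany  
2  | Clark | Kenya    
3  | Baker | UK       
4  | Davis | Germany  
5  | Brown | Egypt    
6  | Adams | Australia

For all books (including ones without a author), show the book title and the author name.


LEFT JOIN keeps every row from books (the left table); where author_id has no match in authors, the author columns become NULL. Walk through each book:
  - book 1 (Broken Clocks): author_id=NULL, no match -> kept with NULL
  - book 2 (Stone Bridges): author_id=4 -> matches Davis
  - book 3 (The Old House): author_id=3 -> matches Baker
  - book 4 (River Crossing): author_id=6 -> matches Adams
  - book 5 (Falling Leaves): author_id=6 -> matches Adams
  - book 6 (The Glass Key): author_id=NULL, no match -> kept with NULL
All 6 rows appear; 2 have NULL author.

SQL:
SELECT a.title, b.name AS author
FROM books a
LEFT JOIN authors b ON a.author_id = b.id

Result:
title          | author
---------------+-------
Broken Clocks  | NULL  
Stone Bridges  | Davis 
The Old House  | Baker 
River Crossing | Adams 
Falling Leaves | Adams 
The Glass Key  | NULL  


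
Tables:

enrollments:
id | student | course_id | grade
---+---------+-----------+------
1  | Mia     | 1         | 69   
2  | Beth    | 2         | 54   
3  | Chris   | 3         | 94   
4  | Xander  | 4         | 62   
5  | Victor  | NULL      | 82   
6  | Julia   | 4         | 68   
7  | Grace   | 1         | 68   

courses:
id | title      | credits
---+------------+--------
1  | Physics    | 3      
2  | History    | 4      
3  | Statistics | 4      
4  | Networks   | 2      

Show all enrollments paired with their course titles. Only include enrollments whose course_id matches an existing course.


INNER JOIN keeps only enrollments rows whose course_id matches an id in courses. Walk through each enrollment:
  - enrollment 1 (Mia): course_id=1 -> matches Physics
  - enrollment 2 (Beth): course_id=2 -> matches History
  - enrollment 3 (Chris): course_id=3 -> matches Statistics
  - enrollment 4 (Xander): course_id=4 -> matches Networks
  - enrollment 5 (Victor): course_id=NULL, no match -> dropped
  - enrollment 6 (Julia): course_id=4 -> matches Networks
  - enrollment 7 (Grace): course_id=1 -> matches Physics
So 1 of 7 rows is dropped.

SQL:
SELECT a.student, b.title AS course
FROM enrollments a
INNER JOIN courses b ON a.course_id = b.id

Result:
student | course    
--------+-----------
Mia     | Physics   
Beth    | History   
Chris   | Statistics
Xander  | Networks  
Julia   | Networks  
Grace   | Physics   


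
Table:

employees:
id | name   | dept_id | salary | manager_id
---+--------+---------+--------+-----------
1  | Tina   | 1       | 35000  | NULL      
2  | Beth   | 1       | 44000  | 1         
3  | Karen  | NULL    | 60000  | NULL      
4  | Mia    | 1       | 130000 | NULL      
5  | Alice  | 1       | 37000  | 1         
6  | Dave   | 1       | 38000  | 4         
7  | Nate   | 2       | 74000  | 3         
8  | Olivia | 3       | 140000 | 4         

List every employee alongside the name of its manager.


This is a self-join: employees is joined to a second copy of itself, matching each row's manager_id to another row's id. Use LEFT JOIN so rows with manager_id=NULL are kept.
  - employee 1 (Tina): manager_id=NULL -> NULL
  - employee 2 (Beth): manager_id=1 -> Tina
  - employee 3 (Karen): manager_id=NULL -> NULL
  - employee 4 (Mia): manager_id=NULL -> NULL
  - employee 5 (Alice): manager_id=1 -> Tina
  - employee 6 (Dave): manager_id=4 -> Mia
  - employee 7 (Nate): manager_id=3 -> Karen
  - employee 8 (Olivia): manager_id=4 -> Mia

SQL:
SELECT a.name AS item, b.name AS manager
FROM employees a
LEFT JOIN employees b ON a.manager_id = b.id

Result:
item   | manager
-------+--------
Tina   | NULL   
Beth   | Tina   
Karen  | NULL   
Mia    | NULL   
Alice  | Tina   
Dave   | Mia    
Nate   | Karen  
Olivia | Mia    


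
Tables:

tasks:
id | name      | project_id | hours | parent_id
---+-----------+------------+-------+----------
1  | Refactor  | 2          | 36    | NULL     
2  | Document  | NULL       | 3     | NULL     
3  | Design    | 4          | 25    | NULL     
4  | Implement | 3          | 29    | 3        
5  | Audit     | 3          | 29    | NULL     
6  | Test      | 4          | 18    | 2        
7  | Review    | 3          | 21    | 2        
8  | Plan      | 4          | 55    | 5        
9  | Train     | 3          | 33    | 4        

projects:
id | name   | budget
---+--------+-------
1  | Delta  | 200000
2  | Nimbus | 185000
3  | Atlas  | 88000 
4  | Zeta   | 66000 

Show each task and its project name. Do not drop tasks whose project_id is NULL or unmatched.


LEFT JOIN keeps every row from tasks (the left table); where project_id has no match in projects, the project columns become NULL. Walk through each task:
  - task 1 (Refactor): project_id=2 -> matches Nimbus
  - task 2 (Document): project_id=NULL, no match -> kept with NULL
  - task 3 (Design): project_id=4 -> matches Zeta
  - task 4 (Implement): project_id=3 -> matches Atlas
  - task 5 (Audit): project_id=3 -> matches Atlas
  - task 6 (Test): project_id=4 -> matches Zeta
  - task 7 (Review): project_id=3 -> matches Atlas
  - task 8 (Plan): project_id=4 -> matches Zeta
  - task 9 (Train): project_id=3 -> matches Atlas
All 9 rows appear; 1 has NULL project.

SQL:
SELECT a.name, b.name AS project
FROM tasks a
LEFT JOIN projects b ON a.project_id = b.id

Result:
name      | project
----------+--------
Refactor  | Nimbus 
Document  | NULL   
Design    | Zeta   
Implement | Atlas  
Audit     | Atlas  
Test      | Zeta   
Review    | Atlas  
Plan      | Zeta   
Train     | Atlas  


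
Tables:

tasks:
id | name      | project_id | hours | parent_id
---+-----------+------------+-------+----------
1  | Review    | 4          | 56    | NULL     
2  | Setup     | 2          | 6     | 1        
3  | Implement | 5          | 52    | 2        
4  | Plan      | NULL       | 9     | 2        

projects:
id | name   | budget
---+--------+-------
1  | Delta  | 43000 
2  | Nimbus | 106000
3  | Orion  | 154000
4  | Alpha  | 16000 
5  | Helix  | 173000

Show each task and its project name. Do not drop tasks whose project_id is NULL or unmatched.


LEFT JOIN keeps every row from tasks (the left table); where project_id has no match in projects, the project columns become NULL. Walk through each task:
  - task 1 (Review): project_id=4 -> matches Alpha
  - task 2 (Setup): project_id=2 -> matches Nimbus
  - task 3 (Implement): project_id=5 -> matches Helix
  - task 4 (Plan): project_id=NULL, no match -> kept with NULL
All 4 rows appear; 1 has NULL project.

SQL:
SELECT a.name, b.name AS project
FROM tasks a
LEFT JOIN projects b ON a.project_id = b.id

Result:
name      | project
----------+--------
Review    | Alpha  
Setup     | Nimbus 
Implement | Helix  
Plan      | NULL   


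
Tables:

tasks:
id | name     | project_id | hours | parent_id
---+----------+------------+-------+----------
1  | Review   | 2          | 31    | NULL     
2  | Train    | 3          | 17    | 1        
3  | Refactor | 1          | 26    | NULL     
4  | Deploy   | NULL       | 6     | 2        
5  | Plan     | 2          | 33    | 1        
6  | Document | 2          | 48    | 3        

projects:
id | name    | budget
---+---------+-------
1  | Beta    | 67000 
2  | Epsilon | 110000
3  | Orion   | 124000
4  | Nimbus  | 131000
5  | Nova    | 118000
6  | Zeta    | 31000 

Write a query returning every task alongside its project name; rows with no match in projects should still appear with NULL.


LEFT JOIN keeps every row from tasks (the left table); where project_id has no match in projects, the project columns become NULL. Walk through each task:
  - task 1 (Review): project_id=2 -> matches Epsilon
  - task 2 (Train): project_id=3 -> matches Orion
  - task 3 (Refactor): project_id=1 -> matches Beta
  - task 4 (Deploy): project_id=NULL, no match -> kept with NULL
  - task 5 (Plan): project_id=2 -> matches Epsilon
  - task 6 (Document): project_id=2 -> matches Epsilon
All 6 rows appear; 1 has NULL project.

SQL:
SELECT a.name, b.name AS project
FROM tasks a
LEFT JOIN projects b ON a.project_id = b.id

Result:
name     | project
---------+--------
Review   | Epsilon
Train    | Orion  
Refactor | Beta   
Deploy   | NULL   
Plan     | Epsilon
Document | Epsilon


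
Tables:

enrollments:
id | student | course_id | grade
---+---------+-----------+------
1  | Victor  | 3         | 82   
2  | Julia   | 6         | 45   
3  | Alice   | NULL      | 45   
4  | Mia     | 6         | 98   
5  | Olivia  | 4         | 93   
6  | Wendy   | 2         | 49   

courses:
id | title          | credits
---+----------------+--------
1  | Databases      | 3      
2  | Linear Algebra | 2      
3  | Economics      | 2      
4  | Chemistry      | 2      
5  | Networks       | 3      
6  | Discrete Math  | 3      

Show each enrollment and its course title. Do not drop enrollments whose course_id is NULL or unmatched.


LEFT JOIN keeps every row from enrollments (the left table); where course_id has no match in courses, the course columns become NULL. Walk through each enrollment:
  - enrollment 1 (Victor): course_id=3 -> matches Economics
  - enrollment 2 (Julia): course_id=6 -> matches Discrete Math
  - enrollment 3 (Alice): course_id=NULL, no match -> kept with NULL
  - enrollment 4 (Mia): course_id=6 -> matches Discrete Math
  - enrollment 5 (Olivia): course_id=4 -> matches Chemistry
  - enrollment 6 (Wendy): course_id=2 -> matches Linear Algebra
All 6 rows appear; 1 has NULL course.

SQL:
SELECT a.student, b.title AS course
FROM enrollments a
LEFT JOIN courses b ON a.course_id = b.id

Result:
student | course        
--------+---------------
Victor  | Economics     
Julia   | Discrete Math 
Alice   | NULL          
Mia     | Discrete Math 
Olivia  | Chemistry     
Wendy   | Linear Algebra


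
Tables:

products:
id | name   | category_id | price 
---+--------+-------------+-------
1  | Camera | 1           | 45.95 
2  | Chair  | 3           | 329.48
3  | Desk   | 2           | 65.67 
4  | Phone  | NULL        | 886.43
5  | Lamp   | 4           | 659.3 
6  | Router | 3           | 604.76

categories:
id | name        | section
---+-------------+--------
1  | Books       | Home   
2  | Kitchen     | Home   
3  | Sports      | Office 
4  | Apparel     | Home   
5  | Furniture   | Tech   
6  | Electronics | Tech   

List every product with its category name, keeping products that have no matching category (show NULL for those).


LEFT JOIN keeps every row from products (the left table); where category_id has no match in categories, the category columns become NULL. Walk through each product:
  - product 1 (Camera): category_id=1 -> matches Books
  - product 2 (Chair): category_id=3 -> matches Sports
  - product 3 (Desk): category_id=2 -> matches Kitchen
  - product 4 (Phone): category_id=NULL, no match -> kept with NULL
  - product 5 (Lamp): category_id=4 -> matches Apparel
  - product 6 (Router): category_id=3 -> matches Sports
All 6 rows appear; 1 has NULL category.

SQL:
SELECT a.name, b.name AS category
FROM products a
LEFT JOIN categories b ON a.category_id = b.id

Result:
name   | category
-------+---------
Camera | Books   
Chair  | Sports  
Desk   | Kitchen 
Phone  | NULL    
Lamp   | Apparel 
Router | Sports  


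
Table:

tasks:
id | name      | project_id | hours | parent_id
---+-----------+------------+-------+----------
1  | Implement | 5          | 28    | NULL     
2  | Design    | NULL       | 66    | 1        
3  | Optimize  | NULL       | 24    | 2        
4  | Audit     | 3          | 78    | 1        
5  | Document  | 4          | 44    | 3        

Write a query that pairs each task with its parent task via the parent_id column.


This is a self-join: tasks is joined to a second copy of itself, matching each row's parent_id to another row's id. Use LEFT JOIN so rows with parent_id=NULL are kept.
  - task 1 (Implement): parent_id=NULL -> NULL
  - task 2 (Design): parent_id=1 -> Implement
  - task 3 (Optimize): parent_id=2 -> Design
  - task 4 (Audit): parent_id=1 -> Implement
  - task 5 (Document): parent_id=3 -> Optimize

SQL:
SELECT a.name AS item, b.name AS parent
FROM tasks a
LEFT JOIN tasks b ON a.parent_id = b.id

Result:
item      | parent   
----------+----------
Implement | NULL     
Design    | Implement
Optimize  | Design   
Audit     | Implement
Document  | Optimize 


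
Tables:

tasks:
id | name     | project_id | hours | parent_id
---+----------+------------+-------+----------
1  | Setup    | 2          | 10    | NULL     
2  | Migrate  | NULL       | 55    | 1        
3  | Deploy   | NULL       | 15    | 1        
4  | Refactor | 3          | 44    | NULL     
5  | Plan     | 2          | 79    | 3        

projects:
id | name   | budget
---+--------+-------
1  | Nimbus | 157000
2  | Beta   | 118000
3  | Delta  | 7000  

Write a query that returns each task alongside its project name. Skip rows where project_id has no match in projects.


INNER JOIN keeps only tasks rows whose project_id matches an id in projects. Walk through each task:
  - task 1 (Setup): project_id=2 -> matches Beta
  - task 2 (Migrate): project_id=NULL, no match -> dropped
  - task 3 (Deploy): project_id=NULL, no match -> dropped
  - task 4 (Refactor): project_id=3 -> matches Delta
  - task 5 (Plan): project_id=2 -> matches Beta
So 2 of 5 rows are dropped.

SQL:
SELECT a.name, b.name AS project
FROM tasks a
INNER JOIN projects b ON a.project_id = b.id

Result:
name     | project
---------+--------
Setup    | Beta   
Refactor | Delta  
Plan     | Beta   


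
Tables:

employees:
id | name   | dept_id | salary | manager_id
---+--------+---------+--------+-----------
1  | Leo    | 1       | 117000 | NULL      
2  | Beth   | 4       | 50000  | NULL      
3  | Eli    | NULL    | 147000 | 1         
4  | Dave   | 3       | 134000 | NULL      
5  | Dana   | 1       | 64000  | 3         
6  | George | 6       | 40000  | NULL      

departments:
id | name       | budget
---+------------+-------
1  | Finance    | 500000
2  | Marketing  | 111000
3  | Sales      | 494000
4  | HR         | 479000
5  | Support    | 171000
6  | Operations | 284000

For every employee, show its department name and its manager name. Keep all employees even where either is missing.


Two LEFT JOINs from the same base table employees: one to departments via dept_id, one to employees itself via manager_id. Both are LEFT so every employee is preserved.
Match against departments:
  - employee 1 (Leo): dept_id=1 -> matches Finance
  - employee 2 (Beth): dept_id=4 -> matches HR
  - employee 3 (Eli): dept_id=NULL, no match -> kept with NULL
  - employee 4 (Dave): dept_id=3 -> matches Sales
  - employee 5 (Dana): dept_id=1 -> matches Finance
  - employee 6 (George): dept_id=6 -> matches Operations
Match against employees (self):
  - employee 1 (Leo): manager_id=NULL -> NULL
  - employee 2 (Beth): manager_id=NULL -> NULL
  - employee 3 (Eli): manager_id=1 -> Leo
  - employee 4 (Dave): manager_id=NULL -> NULL
  - employee 5 (Dana): manager_id=3 -> Eli
  - employee 6 (George): manager_id=NULL -> NULL

SQL:
SELECT a.name, b.name AS department, c.name AS manager
FROM employees a
LEFT JOIN departments b ON a.dept_id = b.id
LEFT JOIN employees c ON a.manager_id = c.id

Result:
name   | department | manager
-------+------------+--------
Leo    | Finance    | NULL   
Beth   | HR         | NULL   
Eli    | NULL       | Leo    
Dave   | Sales      | NULL   
Dana   | Finance    | Eli    
George | Operations | NULL   
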